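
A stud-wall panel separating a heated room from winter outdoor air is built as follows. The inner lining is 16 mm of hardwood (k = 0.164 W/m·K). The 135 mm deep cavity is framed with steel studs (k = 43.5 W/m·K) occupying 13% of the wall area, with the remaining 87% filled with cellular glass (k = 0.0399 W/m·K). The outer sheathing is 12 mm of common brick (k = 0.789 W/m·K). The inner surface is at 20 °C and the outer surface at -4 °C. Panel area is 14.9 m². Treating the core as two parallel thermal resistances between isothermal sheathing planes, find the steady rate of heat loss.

Q ≈ 2620 W

Sheathing layers in series; stud and cavity paths in parallel between them.
R_inner = 0.016/(0.164×14.9) = 0.006548 K/W
R_stud  = 0.135/(43.5×0.13×14.9) = 0.001602 K/W
R_cav   = 0.135/(0.0399×0.87×14.9) = 0.261 K/W
1/R_core = 1/R_stud + 1/R_cav → R_core = 0.001592 K/W
R_outer = 0.012/(0.789×14.9) = 0.001021 K/W
R_total = 0.009161 K/W
Q = ΔT/R_total = 24/0.009161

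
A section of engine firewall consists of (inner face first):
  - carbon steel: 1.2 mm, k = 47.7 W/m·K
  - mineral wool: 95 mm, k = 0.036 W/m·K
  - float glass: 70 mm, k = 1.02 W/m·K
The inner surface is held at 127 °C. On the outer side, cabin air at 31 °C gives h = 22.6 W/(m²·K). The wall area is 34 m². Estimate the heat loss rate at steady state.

Q ≈ 1190 W

Using the resistance-network approach (series):
R_carbon steel = L/(kA) = 0.0012/(47.7×34) = 7.399×10^-7 K/W
R_mineral wool = L/(kA) = 0.095/(0.036×34) = 0.07761 K/W
R_float glass = L/(kA) = 0.07/(1.02×34) = 0.002018 K/W
R_outer film = 1/(h_o·A) = 1/(22.6×34) = 0.001301 K/W
R_total = 0.08093 K/W
Q = ΔT / R_total = 96 / 0.08093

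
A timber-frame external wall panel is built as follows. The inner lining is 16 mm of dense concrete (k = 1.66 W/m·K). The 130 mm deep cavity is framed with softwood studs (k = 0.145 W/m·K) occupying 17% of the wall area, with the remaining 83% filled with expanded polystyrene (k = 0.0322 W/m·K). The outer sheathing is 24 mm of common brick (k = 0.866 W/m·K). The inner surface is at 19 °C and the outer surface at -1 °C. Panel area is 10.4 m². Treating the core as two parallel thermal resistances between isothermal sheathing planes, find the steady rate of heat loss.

Sheathing layers in series; stud and cavity paths in parallel between them.
R_inner = 0.016/(1.66×10.4) = 9.268×10^-4 K/W
R_stud  = 0.13/(0.145×0.17×10.4) = 0.5071 K/W
R_cav   = 0.13/(0.0322×0.83×10.4) = 0.4677 K/W
1/R_core = 1/R_stud + 1/R_cav → R_core = 0.2433 K/W
R_outer = 0.024/(0.866×10.4) = 0.002665 K/W
R_total = 0.2469 K/W
Q = ΔT/R_total = 20/0.2469

Q ≈ 81 W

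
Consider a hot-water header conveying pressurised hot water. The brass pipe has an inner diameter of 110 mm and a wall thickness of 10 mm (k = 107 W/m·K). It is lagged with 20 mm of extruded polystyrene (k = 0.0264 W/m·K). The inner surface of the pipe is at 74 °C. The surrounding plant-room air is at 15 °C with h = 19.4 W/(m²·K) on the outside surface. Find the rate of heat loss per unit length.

Treating each annulus and film as a series resistance:
R_brass pipe wall = ln(65/55)/(2π×107×1) = 2.485×10^-4 K/W
R_extruded polystyrene = ln(85/65)/(2π×0.0264×1) = 1.617 K/W
R_outer film = 1/(h_o·2πr_oL) = 1/(19.4×2π×0.085×1) = 0.09652 K/W
R_total = 1.714 K/W
Q = ΔT/R_total = 59/1.714

q′ ≈ 34.4 W/m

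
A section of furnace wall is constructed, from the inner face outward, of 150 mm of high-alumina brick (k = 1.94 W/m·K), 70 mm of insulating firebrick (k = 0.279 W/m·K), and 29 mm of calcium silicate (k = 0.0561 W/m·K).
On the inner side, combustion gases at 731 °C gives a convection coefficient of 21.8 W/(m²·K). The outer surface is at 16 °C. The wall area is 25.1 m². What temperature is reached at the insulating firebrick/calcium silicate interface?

Model the wall as resistances in series:
R_inner film = 1/(h_i·A) = 1/(21.8×25.1) = 0.001828 K/W
R_high-alumina brick = L/(kA) = 0.15/(1.94×25.1) = 0.00308 K/W
R_insulating firebrick = L/(kA) = 0.07/(0.279×25.1) = 0.009996 K/W
R_calcium silicate = L/(kA) = 0.029/(0.0561×25.1) = 0.02059 K/W
R_total = 0.0355 K/W;  Q = ΔT/R_total = 715/0.0355 = 20140 W
T_interface = T_inner − Q·ΣR(inner→interface) = 731 − 20100×0.0149

T ≈ 431 °C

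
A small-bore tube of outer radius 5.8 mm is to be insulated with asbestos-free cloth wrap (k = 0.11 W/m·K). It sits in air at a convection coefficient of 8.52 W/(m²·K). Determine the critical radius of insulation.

For a cylinder r_cr = k/h = 0.11/8.52
r_cr = 12.9 mm; since the bare radius (5.8 mm) is below r_cr, adding a thin layer of insulation will *increase* heat loss.

r_cr ≈ 12.9 mm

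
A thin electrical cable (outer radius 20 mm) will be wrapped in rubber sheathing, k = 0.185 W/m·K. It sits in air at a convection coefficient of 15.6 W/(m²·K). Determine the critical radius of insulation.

r_cr ≈ 11.9 mm

For a cylinder r_cr = k/h = 0.185/15.6
r_cr = 11.9 mm; since the bare radius (20 mm) is above r_cr, any added insulation will reduce heat loss.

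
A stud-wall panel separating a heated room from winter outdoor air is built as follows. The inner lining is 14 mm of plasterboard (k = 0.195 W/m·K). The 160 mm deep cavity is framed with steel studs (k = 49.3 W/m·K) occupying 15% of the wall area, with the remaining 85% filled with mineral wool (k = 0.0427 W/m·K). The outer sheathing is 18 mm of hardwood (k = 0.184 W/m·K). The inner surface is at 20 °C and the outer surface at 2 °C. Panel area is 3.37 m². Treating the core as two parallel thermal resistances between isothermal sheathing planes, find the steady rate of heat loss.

Q ≈ 317 W

Sheathing layers in series; stud and cavity paths in parallel between them.
R_inner = 0.014/(0.195×3.37) = 0.0213 K/W
R_stud  = 0.16/(49.3×0.15×3.37) = 0.00642 K/W
R_cav   = 0.16/(0.0427×0.85×3.37) = 1.308 K/W
1/R_core = 1/R_stud + 1/R_cav → R_core = 0.006389 K/W
R_outer = 0.018/(0.184×3.37) = 0.02903 K/W
R_total = 0.05672 K/W
Q = ΔT/R_total = 18/0.05672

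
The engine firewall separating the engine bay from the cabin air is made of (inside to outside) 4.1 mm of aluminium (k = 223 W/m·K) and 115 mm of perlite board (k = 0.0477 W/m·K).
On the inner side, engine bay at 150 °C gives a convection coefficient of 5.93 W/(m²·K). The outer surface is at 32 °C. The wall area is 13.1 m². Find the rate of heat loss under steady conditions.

Q ≈ 599 W

Series thermal resistances:
R_inner film = 1/(h_i·A) = 1/(5.93×13.1) = 0.01287 K/W
R_aluminium = L/(kA) = 0.0041/(223×13.1) = 1.403×10^-6 K/W
R_perlite board = L/(kA) = 0.115/(0.0477×13.1) = 0.184 K/W
R_total = 0.1969 K/W
Q = ΔT / R_total = 118 / 0.1969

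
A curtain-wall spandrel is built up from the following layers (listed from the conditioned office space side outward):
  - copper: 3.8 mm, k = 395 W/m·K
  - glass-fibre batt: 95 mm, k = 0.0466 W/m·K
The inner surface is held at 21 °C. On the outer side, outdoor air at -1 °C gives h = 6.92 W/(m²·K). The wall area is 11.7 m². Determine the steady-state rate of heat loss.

Series thermal resistances:
R_copper = L/(kA) = 0.0038/(395×11.7) = 8.222×10^-7 K/W
R_glass-fibre batt = L/(kA) = 0.095/(0.0466×11.7) = 0.1742 K/W
R_outer film = 1/(h_o·A) = 1/(6.92×11.7) = 0.01235 K/W
R_total = 0.1866 K/W
Q = ΔT / R_total = 22 / 0.1866

Q ≈ 118 W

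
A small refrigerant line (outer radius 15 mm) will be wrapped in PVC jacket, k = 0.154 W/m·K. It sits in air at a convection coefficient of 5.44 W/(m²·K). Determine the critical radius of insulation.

For a cylinder r_cr = k/h = 0.154/5.44
r_cr = 28.3 mm; since the bare radius (15 mm) is below r_cr, adding a thin layer of insulation will *increase* heat loss.

r_cr ≈ 28.3 mm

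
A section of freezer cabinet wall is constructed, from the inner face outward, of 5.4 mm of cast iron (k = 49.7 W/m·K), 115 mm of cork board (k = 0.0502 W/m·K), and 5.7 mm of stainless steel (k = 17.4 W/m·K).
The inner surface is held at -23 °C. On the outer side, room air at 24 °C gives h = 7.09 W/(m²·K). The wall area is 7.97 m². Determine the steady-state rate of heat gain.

Series thermal resistances:
R_cast iron = L/(kA) = 0.0054/(49.7×7.97) = 1.363×10^-5 K/W
R_cork board = L/(kA) = 0.115/(0.0502×7.97) = 0.2874 K/W
R_stainless steel = L/(kA) = 0.0057/(17.4×7.97) = 4.11×10^-5 K/W
R_outer film = 1/(h_o·A) = 1/(7.09×7.97) = 0.0177 K/W
R_total = 0.3052 K/W
Q = ΔT / R_total = 47 / 0.3052

Q ≈ 154 W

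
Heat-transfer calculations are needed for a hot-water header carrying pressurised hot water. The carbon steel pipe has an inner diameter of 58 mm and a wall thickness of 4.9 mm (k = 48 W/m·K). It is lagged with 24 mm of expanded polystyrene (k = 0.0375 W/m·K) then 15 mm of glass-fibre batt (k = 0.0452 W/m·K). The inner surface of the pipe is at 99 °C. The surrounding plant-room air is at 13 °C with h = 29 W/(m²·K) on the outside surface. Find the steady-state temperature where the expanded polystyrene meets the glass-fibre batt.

T ≈ 37.1 °C

For a radial system each layer contributes R = ln(r_out/r_in)/(2πkL); films add R = 1/(hA).
R_carbon steel pipe wall = ln(33.9/29)/(2π×48×1) = 5.176×10^-4 K/W
R_expanded polystyrene = ln(57.9/33.9)/(2π×0.0375×1) = 2.272 K/W
R_glass-fibre batt = ln(72.9/57.9)/(2π×0.0452×1) = 0.8112 K/W
R_outer film = 1/(h_o·2πr_oL) = 1/(29×2π×0.0729×1) = 0.07528 K/W
R_total = 3.159 K/W
Q = ΔT/R_total = 86/3.159
Q = 27.2 W/m
T_interface = T_inner − Q·ΣR(inner→interface) = 99 − 27.2×2.272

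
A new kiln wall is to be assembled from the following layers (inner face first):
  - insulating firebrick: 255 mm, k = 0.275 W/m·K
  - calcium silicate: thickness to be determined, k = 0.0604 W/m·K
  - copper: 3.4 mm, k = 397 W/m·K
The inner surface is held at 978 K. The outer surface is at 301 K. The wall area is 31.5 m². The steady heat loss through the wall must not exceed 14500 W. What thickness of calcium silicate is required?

Series thermal resistances:
R_insulating firebrick = L/(kA) = 0.255/(0.275×31.5) = 0.02944 K/W
R_copper = L/(kA) = 0.0034/(397×31.5) = 2.719×10^-7 K/W
Sum of the known resistances R_other = 0.02944 K/W
Required total resistance R_tot = ΔT/Q_allow = 677/14500 = 0.04669 K/W
R_calcium silicate = R_tot − R_other = 0.01725 K/W
L = R·k·A = 0.01725×0.0604×31.5

L ≈ 32.8 mm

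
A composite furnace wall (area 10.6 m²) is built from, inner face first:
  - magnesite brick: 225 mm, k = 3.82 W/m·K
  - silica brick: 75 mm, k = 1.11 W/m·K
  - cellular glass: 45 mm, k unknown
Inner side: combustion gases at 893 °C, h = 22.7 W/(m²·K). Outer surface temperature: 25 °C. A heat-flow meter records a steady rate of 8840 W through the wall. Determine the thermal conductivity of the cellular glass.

k ≈ 0.0517 W/(m·K)

Treating each layer as a thermal resistance in series:
R_inner film = 1/(h_i·A) = 1/(22.7×10.6) = 0.004156 K/W
R_magnesite brick = L/(kA) = 0.225/(3.82×10.6) = 0.005557 K/W
R_silica brick = L/(kA) = 0.075/(1.11×10.6) = 0.006374 K/W
Sum of known resistances R_other = 0.01609 K/W
Total R = ΔT/Q = 868/8840 = 0.09819 K/W
R_cellular glass = R_total − R_other = 0.0821 K/W
k = L/(R·A) = 0.045/(0.0821×10.6)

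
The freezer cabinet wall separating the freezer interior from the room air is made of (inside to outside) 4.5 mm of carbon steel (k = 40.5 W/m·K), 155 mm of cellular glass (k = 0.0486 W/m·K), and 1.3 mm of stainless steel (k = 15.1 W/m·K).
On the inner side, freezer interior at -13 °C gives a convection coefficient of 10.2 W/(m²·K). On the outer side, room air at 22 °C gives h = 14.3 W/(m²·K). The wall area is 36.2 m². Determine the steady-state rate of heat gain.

Q ≈ 377 W

Series thermal resistances:
R_inner film = 1/(h_i·A) = 1/(10.2×36.2) = 0.002708 K/W
R_carbon steel = L/(kA) = 0.0045/(40.5×36.2) = 3.069×10^-6 K/W
R_cellular glass = L/(kA) = 0.155/(0.0486×36.2) = 0.0881 K/W
R_stainless steel = L/(kA) = 0.0013/(15.1×36.2) = 2.378×10^-6 K/W
R_outer film = 1/(h_o·A) = 1/(14.3×36.2) = 0.001932 K/W
R_total = 0.09275 K/W
Q = ΔT / R_total = 35 / 0.09275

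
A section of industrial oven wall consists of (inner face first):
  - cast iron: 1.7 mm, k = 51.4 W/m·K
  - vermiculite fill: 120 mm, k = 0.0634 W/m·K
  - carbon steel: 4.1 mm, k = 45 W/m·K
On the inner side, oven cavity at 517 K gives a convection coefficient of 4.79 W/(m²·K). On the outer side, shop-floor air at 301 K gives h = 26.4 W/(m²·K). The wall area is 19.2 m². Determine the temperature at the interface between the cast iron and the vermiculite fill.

T ≈ 496 K

Series thermal resistances:
R_inner film = 1/(h_i·A) = 1/(4.79×19.2) = 0.01087 K/W
R_cast iron = L/(kA) = 0.0017/(51.4×19.2) = 1.723×10^-6 K/W
R_vermiculite fill = L/(kA) = 0.12/(0.0634×19.2) = 0.09858 K/W
R_carbon steel = L/(kA) = 0.0041/(45×19.2) = 4.745×10^-6 K/W
R_outer film = 1/(h_o·A) = 1/(26.4×19.2) = 0.001973 K/W
R_total = 0.1114 K/W;  Q = ΔT/R_total = 216/0.1114 = 1938 W
T_interface = T_inner − Q·ΣR(inner→interface) = 517 − 1940×0.01088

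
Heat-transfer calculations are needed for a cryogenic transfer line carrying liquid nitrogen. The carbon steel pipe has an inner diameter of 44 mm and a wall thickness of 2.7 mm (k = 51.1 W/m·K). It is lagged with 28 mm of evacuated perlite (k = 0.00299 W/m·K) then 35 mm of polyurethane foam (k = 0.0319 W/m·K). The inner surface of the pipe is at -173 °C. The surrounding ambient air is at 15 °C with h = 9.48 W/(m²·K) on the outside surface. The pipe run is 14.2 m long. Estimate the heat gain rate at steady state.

Cylindrical conduction, so R = ln(r₂/r₁)/(2πkL) per layer, in series:
R_carbon steel pipe wall = ln(24.7/22)/(2π×51.1×14.2) = 2.539×10^-5 K/W
R_evacuated perlite = ln(52.7/24.7)/(2π×0.00299×14.2) = 2.841 K/W
R_polyurethane foam = ln(87.7/52.7)/(2π×0.0319×14.2) = 0.1789 K/W
R_outer film = 1/(h_o·2πr_oL) = 1/(9.48×2π×0.0877×14.2) = 0.01348 K/W
R_total = 3.033 K/W
Q = ΔT/R_total = 188/3.033

Q ≈ 62 W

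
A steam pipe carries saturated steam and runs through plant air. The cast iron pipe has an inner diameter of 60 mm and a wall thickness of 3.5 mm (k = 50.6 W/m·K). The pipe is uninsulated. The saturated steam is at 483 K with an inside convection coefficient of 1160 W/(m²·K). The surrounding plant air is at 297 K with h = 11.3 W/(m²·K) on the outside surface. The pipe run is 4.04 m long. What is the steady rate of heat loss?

Radial resistances (cylindrical: R_cond = ln(r_o/r_i)/(2πkL), R_conv = 1/(h·2πrL)):
R_inner film = 1/(h_i·2πr₁L) = 1/(1160×2π×0.03×4.04) = 0.001132 K/W
R_cast iron pipe wall = ln(33.5/30)/(2π×50.6×4.04) = 8.591×10^-5 K/W
R_outer film = 1/(h_o·2πr_oL) = 1/(11.3×2π×0.0335×4.04) = 0.1041 K/W
R_total = 0.1053 K/W
Q = ΔT/R_total = 186/0.1053

Q ≈ 1770 W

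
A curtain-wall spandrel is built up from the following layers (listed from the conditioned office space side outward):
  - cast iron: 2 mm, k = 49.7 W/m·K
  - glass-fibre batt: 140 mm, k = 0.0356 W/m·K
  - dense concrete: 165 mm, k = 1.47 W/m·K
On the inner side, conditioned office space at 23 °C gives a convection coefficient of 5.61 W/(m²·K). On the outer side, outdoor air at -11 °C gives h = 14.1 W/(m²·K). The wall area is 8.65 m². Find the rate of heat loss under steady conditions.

Q ≈ 68.5 W

Series thermal resistances:
R_inner film = 1/(h_i·A) = 1/(5.61×8.65) = 0.02061 K/W
R_cast iron = L/(kA) = 0.002/(49.7×8.65) = 4.652×10^-6 K/W
R_glass-fibre batt = L/(kA) = 0.14/(0.0356×8.65) = 0.4546 K/W
R_dense concrete = L/(kA) = 0.165/(1.47×8.65) = 0.01298 K/W
R_outer film = 1/(h_o·A) = 1/(14.1×8.65) = 0.008199 K/W
R_total = 0.4964 K/W
Q = ΔT / R_total = 34 / 0.4964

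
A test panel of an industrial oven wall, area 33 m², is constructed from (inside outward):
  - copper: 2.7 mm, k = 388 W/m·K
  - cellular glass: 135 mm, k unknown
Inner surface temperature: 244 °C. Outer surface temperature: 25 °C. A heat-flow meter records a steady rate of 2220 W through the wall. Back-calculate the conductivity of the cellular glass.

k ≈ 0.0415 W/(m·K)

Treating each layer as a thermal resistance in series:
R_copper = L/(kA) = 0.0027/(388×33) = 2.109×10^-7 K/W
Sum of known resistances R_other = 2.109×10^-7 K/W
Total R = ΔT/Q = 219/2220 = 0.09865 K/W
R_cellular glass = R_total − R_other = 0.09865 K/W
k = L/(R·A) = 0.135/(0.09865×33)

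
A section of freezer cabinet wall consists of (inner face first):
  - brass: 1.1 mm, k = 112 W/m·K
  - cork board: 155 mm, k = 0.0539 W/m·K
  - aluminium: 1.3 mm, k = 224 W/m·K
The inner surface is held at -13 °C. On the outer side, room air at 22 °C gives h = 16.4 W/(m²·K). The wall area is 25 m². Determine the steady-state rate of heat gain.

Model the wall as resistances in series:
R_brass = L/(kA) = 0.0011/(112×25) = 3.929×10^-7 K/W
R_cork board = L/(kA) = 0.155/(0.0539×25) = 0.115 K/W
R_aluminium = L/(kA) = 0.0013/(224×25) = 2.321×10^-7 K/W
R_outer film = 1/(h_o·A) = 1/(16.4×25) = 0.002439 K/W
R_total = 0.1175 K/W
Q = ΔT / R_total = 35 / 0.1175

Q ≈ 298 W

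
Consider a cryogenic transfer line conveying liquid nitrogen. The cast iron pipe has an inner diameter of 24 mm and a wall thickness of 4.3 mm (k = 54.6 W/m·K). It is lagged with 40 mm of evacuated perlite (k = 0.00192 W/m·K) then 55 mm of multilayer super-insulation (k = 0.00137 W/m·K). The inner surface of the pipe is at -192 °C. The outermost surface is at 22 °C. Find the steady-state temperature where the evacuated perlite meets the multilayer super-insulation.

Cylindrical conduction, so R = ln(r₂/r₁)/(2πkL) per layer, in series:
R_cast iron pipe wall = ln(16.3/12)/(2π×54.6×1) = 8.927×10^-4 K/W
R_evacuated perlite = ln(56.3/16.3)/(2π×0.00192×1) = 102.7 K/W
R_multilayer super-insulation = ln(111.3/56.3)/(2π×0.00137×1) = 79.17 K/W
R_total = 181.9 K/W
Q = ΔT/R_total = 214/181.9
Q = 1.18 W/m
T_interface = T_inner + Q·ΣR(inner→interface) = -192 + 1.18×102.7

T ≈ -71.1 °C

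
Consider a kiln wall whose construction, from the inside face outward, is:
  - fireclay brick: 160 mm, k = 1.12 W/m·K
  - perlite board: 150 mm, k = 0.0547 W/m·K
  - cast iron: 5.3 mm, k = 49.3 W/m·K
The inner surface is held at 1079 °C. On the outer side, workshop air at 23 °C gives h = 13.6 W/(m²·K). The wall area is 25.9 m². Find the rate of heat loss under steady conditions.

Q ≈ 9240 W

Using the resistance-network approach (series):
R_fireclay brick = L/(kA) = 0.16/(1.12×25.9) = 0.005516 K/W
R_perlite board = L/(kA) = 0.15/(0.0547×25.9) = 0.1059 K/W
R_cast iron = L/(kA) = 0.0053/(49.3×25.9) = 4.151×10^-6 K/W
R_outer film = 1/(h_o·A) = 1/(13.6×25.9) = 0.002839 K/W
R_total = 0.1142 K/W
Q = ΔT / R_total = 1056 / 0.1142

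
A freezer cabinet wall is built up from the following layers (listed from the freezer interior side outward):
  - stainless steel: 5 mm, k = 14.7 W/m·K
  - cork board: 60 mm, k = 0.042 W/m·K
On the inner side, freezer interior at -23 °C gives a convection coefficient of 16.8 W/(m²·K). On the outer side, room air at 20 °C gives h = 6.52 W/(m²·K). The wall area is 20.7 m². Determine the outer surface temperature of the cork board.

T ≈ 16 °C

Using the resistance-network approach (series):
R_inner film = 1/(h_i·A) = 1/(16.8×20.7) = 0.002876 K/W
R_stainless steel = L/(kA) = 0.005/(14.7×20.7) = 1.643×10^-5 K/W
R_cork board = L/(kA) = 0.06/(0.042×20.7) = 0.06901 K/W
R_outer film = 1/(h_o·A) = 1/(6.52×20.7) = 0.007409 K/W
R_total = 0.07931 K/W;  Q = ΔT/R_total = 43/0.07931 = 542.1 W
T_interface = T_inner + Q·ΣR(inner→interface) = -23 + 542×0.07191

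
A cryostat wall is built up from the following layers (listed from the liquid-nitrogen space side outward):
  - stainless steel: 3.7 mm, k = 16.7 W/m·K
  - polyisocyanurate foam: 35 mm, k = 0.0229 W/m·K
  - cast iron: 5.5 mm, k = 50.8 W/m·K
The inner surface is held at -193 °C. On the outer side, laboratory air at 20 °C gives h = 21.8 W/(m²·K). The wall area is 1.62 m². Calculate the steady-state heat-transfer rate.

Q ≈ 219 W

Treating each layer as a thermal resistance in series:
R_stainless steel = L/(kA) = 0.0037/(16.7×1.62) = 1.368×10^-4 K/W
R_polyisocyanurate foam = L/(kA) = 0.035/(0.0229×1.62) = 0.9434 K/W
R_cast iron = L/(kA) = 0.0055/(50.8×1.62) = 6.683×10^-5 K/W
R_outer film = 1/(h_o·A) = 1/(21.8×1.62) = 0.02832 K/W
R_total = 0.972 K/W
Q = ΔT / R_total = 213 / 0.972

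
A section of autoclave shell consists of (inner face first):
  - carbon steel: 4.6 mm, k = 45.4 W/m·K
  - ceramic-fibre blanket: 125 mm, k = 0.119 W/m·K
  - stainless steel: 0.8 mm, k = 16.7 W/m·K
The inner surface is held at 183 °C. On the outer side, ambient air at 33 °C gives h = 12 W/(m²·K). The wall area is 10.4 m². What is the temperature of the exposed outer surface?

Series thermal resistances:
R_carbon steel = L/(kA) = 0.0046/(45.4×10.4) = 9.742×10^-6 K/W
R_ceramic-fibre blanket = L/(kA) = 0.125/(0.119×10.4) = 0.101 K/W
R_stainless steel = L/(kA) = 0.0008/(16.7×10.4) = 4.606×10^-6 K/W
R_outer film = 1/(h_o·A) = 1/(12×10.4) = 0.008013 K/W
R_total = 0.109 K/W;  Q = ΔT/R_total = 150/0.109 = 1376 W
T_interface = T_inner − Q·ΣR(inner→interface) = 183 − 1380×0.101

T ≈ 44 °C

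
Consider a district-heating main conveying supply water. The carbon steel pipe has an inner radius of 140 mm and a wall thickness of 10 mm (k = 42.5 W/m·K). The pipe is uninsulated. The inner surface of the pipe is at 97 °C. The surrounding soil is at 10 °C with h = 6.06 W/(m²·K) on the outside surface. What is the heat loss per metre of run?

For a radial system each layer contributes R = ln(r_out/r_in)/(2πkL); films add R = 1/(hA).
R_carbon steel pipe wall = ln(150/140)/(2π×42.5×1) = 2.584×10^-4 K/W
R_outer film = 1/(h_o·2πr_oL) = 1/(6.06×2π×0.15×1) = 0.1751 K/W
R_total = 0.1753 K/W
Q = ΔT/R_total = 87/0.1753

q′ ≈ 496 W/m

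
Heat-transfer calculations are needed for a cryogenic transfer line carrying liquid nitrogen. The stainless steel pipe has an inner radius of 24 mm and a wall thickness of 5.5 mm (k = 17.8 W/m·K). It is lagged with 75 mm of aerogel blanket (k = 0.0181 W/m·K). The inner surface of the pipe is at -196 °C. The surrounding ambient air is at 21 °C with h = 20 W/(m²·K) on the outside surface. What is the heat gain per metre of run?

Cylindrical conduction, so R = ln(r₂/r₁)/(2πkL) per layer, in series:
R_stainless steel pipe wall = ln(29.5/24)/(2π×17.8×1) = 0.001845 K/W
R_aerogel blanket = ln(104.5/29.5)/(2π×0.0181×1) = 11.12 K/W
R_outer film = 1/(h_o·2πr_oL) = 1/(20×2π×0.1045×1) = 0.07615 K/W
R_total = 11.2 K/W
Q = ΔT/R_total = 217/11.2

q′ ≈ 19.4 W/m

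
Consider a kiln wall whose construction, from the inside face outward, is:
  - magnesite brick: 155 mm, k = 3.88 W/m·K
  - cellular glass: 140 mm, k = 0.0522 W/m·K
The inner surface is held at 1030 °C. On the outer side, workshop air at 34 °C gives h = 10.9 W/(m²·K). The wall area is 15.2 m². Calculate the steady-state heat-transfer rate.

Q ≈ 5380 W

Model the wall as resistances in series:
R_magnesite brick = L/(kA) = 0.155/(3.88×15.2) = 0.002628 K/W
R_cellular glass = L/(kA) = 0.14/(0.0522×15.2) = 0.1764 K/W
R_outer film = 1/(h_o·A) = 1/(10.9×15.2) = 0.006036 K/W
R_total = 0.1851 K/W
Q = ΔT / R_total = 996 / 0.1851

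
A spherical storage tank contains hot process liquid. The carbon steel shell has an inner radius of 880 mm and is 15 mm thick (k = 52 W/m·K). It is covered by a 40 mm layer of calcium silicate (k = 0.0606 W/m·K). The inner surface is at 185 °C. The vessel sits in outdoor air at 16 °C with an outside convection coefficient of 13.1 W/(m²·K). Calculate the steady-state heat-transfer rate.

Q ≈ 2420 W

For a spherical shell R = (1/r₁ − 1/r₂)/(4πk); film R = 1/(h·4πr²). In series:
R_carbon steel shell = (1/0.88 − 1/0.895)/(4π×52) = 2.915×10^-5 K/W
R_calcium silicate = (1/0.895 − 1/0.935)/(4π×0.0606) = 0.06277 K/W
R_outer film = 1/(h·4πr_o²) = 1/(13.1×4π×0.935²) = 0.006949 K/W
R_total = 0.06975 K/W
Q = ΔT/R_total = 169/0.06975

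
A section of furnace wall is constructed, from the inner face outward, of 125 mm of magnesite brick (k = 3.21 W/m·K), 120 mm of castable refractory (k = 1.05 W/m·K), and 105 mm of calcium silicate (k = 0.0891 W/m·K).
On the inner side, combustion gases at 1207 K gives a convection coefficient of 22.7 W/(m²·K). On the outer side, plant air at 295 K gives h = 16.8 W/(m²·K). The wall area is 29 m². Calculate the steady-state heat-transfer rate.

Q ≈ 18400 W

Treating each layer as a thermal resistance in series:
R_inner film = 1/(h_i·A) = 1/(22.7×29) = 0.001519 K/W
R_magnesite brick = L/(kA) = 0.125/(3.21×29) = 0.001343 K/W
R_castable refractory = L/(kA) = 0.12/(1.05×29) = 0.003941 K/W
R_calcium silicate = L/(kA) = 0.105/(0.0891×29) = 0.04064 K/W
R_outer film = 1/(h_o·A) = 1/(16.8×29) = 0.002053 K/W
R_total = 0.04949 K/W
Q = ΔT / R_total = 912 / 0.04949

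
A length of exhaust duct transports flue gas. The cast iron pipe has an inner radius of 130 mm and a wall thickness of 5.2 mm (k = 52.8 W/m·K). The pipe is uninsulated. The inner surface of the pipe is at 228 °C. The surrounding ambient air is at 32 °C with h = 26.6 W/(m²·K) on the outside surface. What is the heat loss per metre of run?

q′ ≈ 4420 W/m

Per-layer cylindrical resistances, series-summed:
R_cast iron pipe wall = ln(135.2/130)/(2π×52.8×1) = 1.182×10^-4 K/W
R_outer film = 1/(h_o·2πr_oL) = 1/(26.6×2π×0.1352×1) = 0.04425 K/W
R_total = 0.04437 K/W
Q = ΔT/R_total = 196/0.04437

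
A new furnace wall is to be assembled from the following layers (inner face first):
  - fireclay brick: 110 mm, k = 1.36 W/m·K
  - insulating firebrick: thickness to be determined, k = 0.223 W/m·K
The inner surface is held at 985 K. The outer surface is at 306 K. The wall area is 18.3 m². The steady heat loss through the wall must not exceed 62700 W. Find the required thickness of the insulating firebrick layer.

L ≈ 26.2 mm

Model the wall as resistances in series:
R_fireclay brick = L/(kA) = 0.11/(1.36×18.3) = 0.00442 K/W
Sum of the known resistances R_other = 0.00442 K/W
Required total resistance R_tot = ΔT/Q_allow = 679/62700 = 0.01083 K/W
R_insulating firebrick = R_tot − R_other = 0.00641 K/W
L = R·k·A = 0.00641×0.223×18.3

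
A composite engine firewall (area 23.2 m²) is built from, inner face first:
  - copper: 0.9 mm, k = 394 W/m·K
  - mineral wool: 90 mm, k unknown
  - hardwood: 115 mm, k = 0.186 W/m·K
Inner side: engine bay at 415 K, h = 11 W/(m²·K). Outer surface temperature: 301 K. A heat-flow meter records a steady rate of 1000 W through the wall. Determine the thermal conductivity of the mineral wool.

k ≈ 0.0465 W/(m·K)

Model the wall as resistances in series:
R_inner film = 1/(h_i·A) = 1/(11×23.2) = 0.003918 K/W
R_copper = L/(kA) = 0.0009/(394×23.2) = 9.846×10^-8 K/W
R_hardwood = L/(kA) = 0.115/(0.186×23.2) = 0.02665 K/W
Sum of known resistances R_other = 0.03057 K/W
Total R = ΔT/Q = 114/1000 = 0.114 K/W
R_mineral wool = R_total − R_other = 0.08343 K/W
k = L/(R·A) = 0.09/(0.08343×23.2)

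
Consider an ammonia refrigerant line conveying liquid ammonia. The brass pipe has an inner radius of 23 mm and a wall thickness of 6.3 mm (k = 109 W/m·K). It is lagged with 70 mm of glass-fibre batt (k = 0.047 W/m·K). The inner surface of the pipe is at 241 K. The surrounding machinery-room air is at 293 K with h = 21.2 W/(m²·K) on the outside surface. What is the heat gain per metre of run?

q′ ≈ 12.4 W/m

For a radial system each layer contributes R = ln(r_out/r_in)/(2πkL); films add R = 1/(hA).
R_brass pipe wall = ln(29.3/23)/(2π×109×1) = 3.535×10^-4 K/W
R_glass-fibre batt = ln(99.3/29.3)/(2π×0.047×1) = 4.133 K/W
R_outer film = 1/(h_o·2πr_oL) = 1/(21.2×2π×0.0993×1) = 0.0756 K/W
R_total = 4.209 K/W
Q = ΔT/R_total = 52/4.209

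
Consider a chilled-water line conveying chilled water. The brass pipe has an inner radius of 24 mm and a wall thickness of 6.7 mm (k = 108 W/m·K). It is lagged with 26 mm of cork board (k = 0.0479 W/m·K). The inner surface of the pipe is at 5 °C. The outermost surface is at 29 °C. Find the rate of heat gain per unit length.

Treating each annulus and film as a series resistance:
R_brass pipe wall = ln(30.7/24)/(2π×108×1) = 3.628×10^-4 K/W
R_cork board = ln(56.7/30.7)/(2π×0.0479×1) = 2.038 K/W
R_total = 2.039 K/W
Q = ΔT/R_total = 24/2.039

q′ ≈ 11.8 W/m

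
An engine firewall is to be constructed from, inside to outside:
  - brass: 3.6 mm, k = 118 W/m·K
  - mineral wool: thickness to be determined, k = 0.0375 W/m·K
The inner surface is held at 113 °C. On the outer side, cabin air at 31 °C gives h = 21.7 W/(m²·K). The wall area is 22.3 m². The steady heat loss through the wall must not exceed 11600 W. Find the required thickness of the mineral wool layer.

Using the resistance-network approach (series):
R_brass = L/(kA) = 0.0036/(118×22.3) = 1.368×10^-6 K/W
R_outer film = 1/(h_o·A) = 1/(21.7×22.3) = 0.002066 K/W
Sum of the known resistances R_other = 0.002068 K/W
Required total resistance R_tot = ΔT/Q_allow = 82/11600 = 0.007069 K/W
R_mineral wool = R_tot − R_other = 0.005001 K/W
L = R·k·A = 0.005001×0.0375×22.3

L ≈ 4.18 mm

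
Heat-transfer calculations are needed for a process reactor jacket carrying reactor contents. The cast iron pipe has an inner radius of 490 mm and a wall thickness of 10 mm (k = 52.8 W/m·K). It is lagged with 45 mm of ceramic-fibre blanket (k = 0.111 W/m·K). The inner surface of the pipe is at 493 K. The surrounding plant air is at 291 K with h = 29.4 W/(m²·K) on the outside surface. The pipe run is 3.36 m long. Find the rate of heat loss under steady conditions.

Cylindrical conduction, so R = ln(r₂/r₁)/(2πkL) per layer, in series:
R_cast iron pipe wall = ln(500/490)/(2π×52.8×3.36) = 1.812×10^-5 K/W
R_ceramic-fibre blanket = ln(545/500)/(2π×0.111×3.36) = 0.03678 K/W
R_outer film = 1/(h_o·2πr_oL) = 1/(29.4×2π×0.545×3.36) = 0.002956 K/W
R_total = 0.03975 K/W
Q = ΔT/R_total = 202/0.03975

Q ≈ 5080 W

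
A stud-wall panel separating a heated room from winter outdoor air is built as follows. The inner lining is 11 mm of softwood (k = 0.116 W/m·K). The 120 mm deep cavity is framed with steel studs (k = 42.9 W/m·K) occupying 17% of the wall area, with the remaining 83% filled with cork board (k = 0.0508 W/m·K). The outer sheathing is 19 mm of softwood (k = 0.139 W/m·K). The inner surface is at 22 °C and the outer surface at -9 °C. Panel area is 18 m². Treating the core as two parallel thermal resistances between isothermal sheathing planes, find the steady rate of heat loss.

Sheathing layers in series; stud and cavity paths in parallel between them.
R_inner = 0.011/(0.116×18) = 0.005268 K/W
R_stud  = 0.12/(42.9×0.17×18) = 9.141×10^-4 K/W
R_cav   = 0.12/(0.0508×0.83×18) = 0.1581 K/W
1/R_core = 1/R_stud + 1/R_cav → R_core = 9.089×10^-4 K/W
R_outer = 0.019/(0.139×18) = 0.007594 K/W
R_total = 0.01377 K/W
Q = ΔT/R_total = 31/0.01377

Q ≈ 2250 W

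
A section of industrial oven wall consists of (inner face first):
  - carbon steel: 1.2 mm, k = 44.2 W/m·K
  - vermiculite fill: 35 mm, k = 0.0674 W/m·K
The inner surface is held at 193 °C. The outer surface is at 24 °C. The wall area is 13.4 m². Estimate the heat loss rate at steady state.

Thermal resistances in series:
R_carbon steel = L/(kA) = 0.0012/(44.2×13.4) = 2.026×10^-6 K/W
R_vermiculite fill = L/(kA) = 0.035/(0.0674×13.4) = 0.03875 K/W
R_total = 0.03875 K/W
Q = ΔT / R_total = 169 / 0.03875

Q ≈ 4360 W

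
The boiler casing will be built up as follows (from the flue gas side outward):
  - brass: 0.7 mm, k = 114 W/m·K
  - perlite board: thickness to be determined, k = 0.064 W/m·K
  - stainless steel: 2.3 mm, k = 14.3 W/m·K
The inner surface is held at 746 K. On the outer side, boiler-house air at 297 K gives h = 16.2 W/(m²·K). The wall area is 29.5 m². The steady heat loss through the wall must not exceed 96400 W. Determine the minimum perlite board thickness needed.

L ≈ 4.83 mm

Series thermal resistances:
R_brass = L/(kA) = 0.0007/(114×29.5) = 2.081×10^-7 K/W
R_stainless steel = L/(kA) = 0.0023/(14.3×29.5) = 5.452×10^-6 K/W
R_outer film = 1/(h_o·A) = 1/(16.2×29.5) = 0.002092 K/W
Sum of the known resistances R_other = 0.002098 K/W
Required total resistance R_tot = ΔT/Q_allow = 449/96400 = 0.004658 K/W
R_perlite board = R_tot − R_other = 0.00256 K/W
L = R·k·A = 0.00256×0.064×29.5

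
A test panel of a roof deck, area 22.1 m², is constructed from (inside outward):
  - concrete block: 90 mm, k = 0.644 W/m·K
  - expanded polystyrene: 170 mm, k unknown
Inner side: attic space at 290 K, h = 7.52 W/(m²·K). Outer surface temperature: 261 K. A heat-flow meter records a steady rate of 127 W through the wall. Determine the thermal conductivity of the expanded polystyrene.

Using the resistance-network approach (series):
R_inner film = 1/(h_i·A) = 1/(7.52×22.1) = 0.006017 K/W
R_concrete block = L/(kA) = 0.09/(0.644×22.1) = 0.006324 K/W
Sum of known resistances R_other = 0.01234 K/W
Total R = ΔT/Q = 29/127 = 0.2283 K/W
R_expanded polystyrene = R_total − R_other = 0.216 K/W
k = L/(R·A) = 0.17/(0.216×22.1)

k ≈ 0.0356 W/(m·K)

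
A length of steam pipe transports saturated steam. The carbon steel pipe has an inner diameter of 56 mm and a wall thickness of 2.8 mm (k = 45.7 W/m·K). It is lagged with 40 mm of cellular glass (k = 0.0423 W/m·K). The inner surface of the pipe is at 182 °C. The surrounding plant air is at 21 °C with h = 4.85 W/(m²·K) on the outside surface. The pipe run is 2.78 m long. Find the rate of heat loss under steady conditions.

Q ≈ 124 W

Radial resistances (cylindrical: R_cond = ln(r_o/r_i)/(2πkL), R_conv = 1/(h·2πrL)):
R_carbon steel pipe wall = ln(30.8/28)/(2π×45.7×2.78) = 1.194×10^-4 K/W
R_cellular glass = ln(70.8/30.8)/(2π×0.0423×2.78) = 1.127 K/W
R_outer film = 1/(h_o·2πr_oL) = 1/(4.85×2π×0.0708×2.78) = 0.1667 K/W
R_total = 1.293 K/W
Q = ΔT/R_total = 161/1.293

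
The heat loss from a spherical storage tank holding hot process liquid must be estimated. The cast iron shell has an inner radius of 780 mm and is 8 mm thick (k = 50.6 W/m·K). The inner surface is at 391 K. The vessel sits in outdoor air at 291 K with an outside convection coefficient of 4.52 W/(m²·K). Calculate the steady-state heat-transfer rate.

Q ≈ 3520 W

For a spherical shell R = (1/r₁ − 1/r₂)/(4πk); film R = 1/(h·4πr²). In series:
R_cast iron shell = (1/0.78 − 1/0.788)/(4π×50.6) = 2.047×10^-5 K/W
R_outer film = 1/(h·4πr_o²) = 1/(4.52×4π×0.788²) = 0.02835 K/W
R_total = 0.02837 K/W
Q = ΔT/R_total = 100/0.02837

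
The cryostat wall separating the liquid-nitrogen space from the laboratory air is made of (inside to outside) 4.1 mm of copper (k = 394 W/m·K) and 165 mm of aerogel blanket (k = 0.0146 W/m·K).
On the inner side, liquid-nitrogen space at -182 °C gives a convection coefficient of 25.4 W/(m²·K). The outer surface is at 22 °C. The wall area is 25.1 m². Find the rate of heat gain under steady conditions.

Treating each layer as a thermal resistance in series:
R_inner film = 1/(h_i·A) = 1/(25.4×25.1) = 0.001569 K/W
R_copper = L/(kA) = 0.0041/(394×25.1) = 4.146×10^-7 K/W
R_aerogel blanket = L/(kA) = 0.165/(0.0146×25.1) = 0.4503 K/W
R_total = 0.4518 K/W
Q = ΔT / R_total = 204 / 0.4518

Q ≈ 452 W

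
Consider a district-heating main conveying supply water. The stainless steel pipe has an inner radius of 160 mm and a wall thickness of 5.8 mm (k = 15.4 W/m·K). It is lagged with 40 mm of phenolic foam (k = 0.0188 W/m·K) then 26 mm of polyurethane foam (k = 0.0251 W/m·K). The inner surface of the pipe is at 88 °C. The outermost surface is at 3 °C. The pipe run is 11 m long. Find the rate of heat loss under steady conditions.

Q ≈ 362 W

For a radial system each layer contributes R = ln(r_out/r_in)/(2πkL); films add R = 1/(hA).
R_stainless steel pipe wall = ln(165.8/160)/(2π×15.4×11) = 3.345×10^-5 K/W
R_phenolic foam = ln(205.8/165.8)/(2π×0.0188×11) = 0.1663 K/W
R_polyurethane foam = ln(231.8/205.8)/(2π×0.0251×11) = 0.06858 K/W
R_total = 0.2349 K/W
Q = ΔT/R_total = 85/0.2349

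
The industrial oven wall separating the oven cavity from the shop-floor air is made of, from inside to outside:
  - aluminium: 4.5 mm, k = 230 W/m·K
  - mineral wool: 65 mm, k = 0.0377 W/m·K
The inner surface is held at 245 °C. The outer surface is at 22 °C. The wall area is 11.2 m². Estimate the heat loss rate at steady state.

Q ≈ 1450 W

Using the resistance-network approach (series):
R_aluminium = L/(kA) = 0.0045/(230×11.2) = 1.747×10^-6 K/W
R_mineral wool = L/(kA) = 0.065/(0.0377×11.2) = 0.1539 K/W
R_total = 0.1539 K/W
Q = ΔT / R_total = 223 / 0.1539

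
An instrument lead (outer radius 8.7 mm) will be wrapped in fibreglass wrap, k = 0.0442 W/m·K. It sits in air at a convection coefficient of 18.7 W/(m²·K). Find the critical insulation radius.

For a cylinder r_cr = k/h = 0.0442/18.7
r_cr = 2.36 mm; since the bare radius (8.7 mm) is above r_cr, any added insulation will reduce heat loss.

r_cr ≈ 2.36 mm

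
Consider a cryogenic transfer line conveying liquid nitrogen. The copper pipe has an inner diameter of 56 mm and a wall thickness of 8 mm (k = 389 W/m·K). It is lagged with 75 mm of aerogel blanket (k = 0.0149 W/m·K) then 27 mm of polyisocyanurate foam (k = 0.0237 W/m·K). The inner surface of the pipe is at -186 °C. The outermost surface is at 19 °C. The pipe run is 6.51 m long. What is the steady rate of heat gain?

Per-layer cylindrical resistances, series-summed:
R_copper pipe wall = ln(36/28)/(2π×389×6.51) = 1.579×10^-5 K/W
R_aerogel blanket = ln(111/36)/(2π×0.0149×6.51) = 1.848 K/W
R_polyisocyanurate foam = ln(138/111)/(2π×0.0237×6.51) = 0.2246 K/W
R_total = 2.072 K/W
Q = ΔT/R_total = 205/2.072

Q ≈ 98.9 W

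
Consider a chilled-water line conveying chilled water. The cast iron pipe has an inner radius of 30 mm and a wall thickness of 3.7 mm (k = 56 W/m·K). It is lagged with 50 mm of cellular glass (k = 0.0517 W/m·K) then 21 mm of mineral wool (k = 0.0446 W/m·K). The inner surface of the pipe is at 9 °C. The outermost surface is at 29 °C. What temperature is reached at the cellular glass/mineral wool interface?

T ≈ 24.6 °C

For a radial system each layer contributes R = ln(r_out/r_in)/(2πkL); films add R = 1/(hA).
R_cast iron pipe wall = ln(33.7/30)/(2π×56×1) = 3.305×10^-4 K/W
R_cellular glass = ln(83.7/33.7)/(2π×0.0517×1) = 2.801 K/W
R_mineral wool = ln(104.7/83.7)/(2π×0.0446×1) = 0.7988 K/W
R_total = 3.6 K/W
Q = ΔT/R_total = 20/3.6
Q = 5.56 W/m
T_interface = T_inner + Q·ΣR(inner→interface) = 9 + 5.56×2.801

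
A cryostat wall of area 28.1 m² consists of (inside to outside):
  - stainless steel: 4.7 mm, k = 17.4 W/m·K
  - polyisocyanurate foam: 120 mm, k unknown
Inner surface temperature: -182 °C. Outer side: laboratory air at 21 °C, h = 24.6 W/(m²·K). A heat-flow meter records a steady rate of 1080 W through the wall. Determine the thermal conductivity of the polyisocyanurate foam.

k ≈ 0.0229 W/(m·K)

Model the wall as resistances in series:
R_stainless steel = L/(kA) = 0.0047/(17.4×28.1) = 9.613×10^-6 K/W
R_outer film = 1/(h_o·A) = 1/(24.6×28.1) = 0.001447 K/W
Sum of known resistances R_other = 0.001456 K/W
Total R = ΔT/Q = 203/1080 = 0.188 K/W
R_polyisocyanurate foam = R_total − R_other = 0.1865 K/W
k = L/(R·A) = 0.12/(0.1865×28.1)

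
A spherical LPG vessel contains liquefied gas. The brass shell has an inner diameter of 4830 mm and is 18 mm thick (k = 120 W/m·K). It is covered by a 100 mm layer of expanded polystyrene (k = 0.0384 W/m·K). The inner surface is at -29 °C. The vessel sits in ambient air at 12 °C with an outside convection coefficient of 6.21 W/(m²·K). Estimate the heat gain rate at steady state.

Each spherical layer contributes R = (1/r_i − 1/r_o)/(4πk):
R_brass shell = (1/2.415 − 1/2.433)/(4π×120) = 2.032×10^-6 K/W
R_expanded polystyrene = (1/2.433 − 1/2.533)/(4π×0.0384) = 0.03363 K/W
R_outer film = 1/(h·4πr_o²) = 1/(6.21×4π×2.533²) = 0.001997 K/W
R_total = 0.03563 K/W
Q = ΔT/R_total = 41/0.03563

Q ≈ 1150 W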